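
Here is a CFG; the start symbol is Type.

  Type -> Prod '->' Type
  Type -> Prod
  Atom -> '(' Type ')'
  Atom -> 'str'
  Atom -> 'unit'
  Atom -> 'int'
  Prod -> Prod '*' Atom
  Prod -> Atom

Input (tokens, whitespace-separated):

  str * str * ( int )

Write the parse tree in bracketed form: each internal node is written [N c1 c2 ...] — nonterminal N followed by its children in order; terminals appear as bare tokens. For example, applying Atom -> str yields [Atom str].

[Type [Prod [Prod [Prod [Atom str]] * [Atom str]] * [Atom ( [Type [Prod [Atom int]]] )]]]

Type
Prod
Prod * Atom
Prod * Atom * Atom
Atom * Atom * Atom
str * Atom * Atom
str * str * Atom
str * str * ( Type )
str * str * ( Prod )
str * str * ( Atom )
str * str * ( int )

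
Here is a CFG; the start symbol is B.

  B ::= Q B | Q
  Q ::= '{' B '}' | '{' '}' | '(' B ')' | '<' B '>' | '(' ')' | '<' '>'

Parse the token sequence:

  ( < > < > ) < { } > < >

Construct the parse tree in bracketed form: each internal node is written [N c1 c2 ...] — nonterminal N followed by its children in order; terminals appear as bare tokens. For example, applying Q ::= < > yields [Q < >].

B
Q B
( B ) B
( Q B ) B
( < > B ) B
( < > Q ) B
( < > < > ) B
( < > < > ) Q B
( < > < > ) < B > B
( < > < > ) < Q > B
( < > < > ) < { } > B
( < > < > ) < { } > Q
( < > < > ) < { } > < >

[B [Q ( [B [Q < >] [B [Q < >]]] )] [B [Q < [B [Q { }]] >] [B [Q < >]]]]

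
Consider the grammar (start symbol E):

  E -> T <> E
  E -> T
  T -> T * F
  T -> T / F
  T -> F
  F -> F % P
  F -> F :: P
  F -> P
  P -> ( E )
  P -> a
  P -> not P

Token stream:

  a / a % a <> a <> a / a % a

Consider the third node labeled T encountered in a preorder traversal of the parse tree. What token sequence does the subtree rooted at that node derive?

[E [T [T [F [P a]]] / [F [F [P a]] % [P a]]] <> [E [T [F [P a]]] <> [E [T [T [F [P a]]] / [F [F [P a]] % [P a]]]]]]

a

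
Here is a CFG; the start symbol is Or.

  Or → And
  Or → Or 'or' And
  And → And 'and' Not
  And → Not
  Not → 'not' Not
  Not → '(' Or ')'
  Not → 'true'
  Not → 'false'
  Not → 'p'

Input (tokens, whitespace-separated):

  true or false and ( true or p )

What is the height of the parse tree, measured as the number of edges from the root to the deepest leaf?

7

[Or [Or [And [Not true]]] or [And [And [Not false]] and [Not ( [Or [Or [And [Not true]]] or [And [Not p]]] )]]]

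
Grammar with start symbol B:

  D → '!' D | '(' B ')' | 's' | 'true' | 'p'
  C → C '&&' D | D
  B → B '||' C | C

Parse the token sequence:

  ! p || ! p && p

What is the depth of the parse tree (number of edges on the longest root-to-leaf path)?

[B [B [C [D ! [D p]]]] || [C [C [D ! [D p]]] && [D p]]]

5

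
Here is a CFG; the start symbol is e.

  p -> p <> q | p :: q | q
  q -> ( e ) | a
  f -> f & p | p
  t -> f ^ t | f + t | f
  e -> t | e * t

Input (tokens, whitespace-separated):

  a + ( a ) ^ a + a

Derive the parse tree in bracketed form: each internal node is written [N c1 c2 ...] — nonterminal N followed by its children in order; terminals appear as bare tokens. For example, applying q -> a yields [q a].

[e [t [f [p [q a]]] + [t [f [p [q ( [e [t [f [p [q a]]]]] )]]] ^ [t [f [p [q a]]] + [t [f [p [q a]]]]]]]]

e
t
f + t
p + t
q + t
a + t
a + f ^ t
a + p ^ t
a + q ^ t
a + ( e ) ^ t
a + ( t ) ^ t
a + ( f ) ^ t
a + ( p ) ^ t
a + ( q ) ^ t
a + ( a ) ^ t
a + ( a ) ^ f + t
a + ( a ) ^ p + t
a + ( a ) ^ q + t
a + ( a ) ^ a + t
a + ( a ) ^ a + f
a + ( a ) ^ a + p
a + ( a ) ^ a + q
a + ( a ) ^ a + a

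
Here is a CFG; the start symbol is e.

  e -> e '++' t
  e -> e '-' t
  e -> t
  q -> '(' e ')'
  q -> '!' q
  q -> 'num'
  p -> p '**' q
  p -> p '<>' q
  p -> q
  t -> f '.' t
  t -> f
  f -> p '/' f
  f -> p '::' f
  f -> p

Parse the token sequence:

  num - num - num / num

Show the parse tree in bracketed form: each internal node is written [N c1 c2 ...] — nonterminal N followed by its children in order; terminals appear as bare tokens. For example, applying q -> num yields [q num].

[e [e [e [t [f [p [q num]]]]] - [t [f [p [q num]]]]] - [t [f [p [q num]] / [f [p [q num]]]]]]

e
e - t
e - t - t
t - t - t
f - t - t
p - t - t
q - t - t
num - t - t
num - f - t
num - p - t
num - q - t
num - num - t
num - num - f
num - num - p / f
num - num - q / f
num - num - num / f
num - num - num / p
num - num - num / q
num - num - num / num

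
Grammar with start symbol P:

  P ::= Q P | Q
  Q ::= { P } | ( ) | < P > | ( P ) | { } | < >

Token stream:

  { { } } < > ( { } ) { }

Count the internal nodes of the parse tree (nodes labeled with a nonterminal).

[P [Q { [P [Q { }]] }] [P [Q < >] [P [Q ( [P [Q { }]] )] [P [Q { }]]]]]

12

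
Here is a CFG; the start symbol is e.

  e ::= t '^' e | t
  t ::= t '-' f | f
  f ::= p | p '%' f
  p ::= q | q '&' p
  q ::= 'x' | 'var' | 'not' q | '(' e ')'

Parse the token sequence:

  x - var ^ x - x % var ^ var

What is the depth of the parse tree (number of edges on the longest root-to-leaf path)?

7

[e [t [t [f [p [q x]]]] - [f [p [q var]]]] ^ [e [t [t [f [p [q x]]]] - [f [p [q x]] % [f [p [q var]]]]] ^ [e [t [f [p [q var]]]]]]]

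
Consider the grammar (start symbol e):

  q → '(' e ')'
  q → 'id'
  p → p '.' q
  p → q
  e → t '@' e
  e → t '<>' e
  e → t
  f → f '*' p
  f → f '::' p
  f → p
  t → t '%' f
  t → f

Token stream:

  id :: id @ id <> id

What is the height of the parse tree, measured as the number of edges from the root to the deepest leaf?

7

[e [t [f [f [p [q id]]] :: [p [q id]]]] @ [e [t [f [p [q id]]]] <> [e [t [f [p [q id]]]]]]]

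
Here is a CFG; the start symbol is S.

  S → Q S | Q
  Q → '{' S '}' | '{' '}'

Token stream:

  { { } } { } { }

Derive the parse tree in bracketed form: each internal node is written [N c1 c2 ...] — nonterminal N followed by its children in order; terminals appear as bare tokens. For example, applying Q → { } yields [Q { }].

S
Q S
{ S } S
{ Q } S
{ { } } S
{ { } } Q S
{ { } } { } S
{ { } } { } Q
{ { } } { } { }

[S [Q { [S [Q { }]] }] [S [Q { }] [S [Q { }]]]]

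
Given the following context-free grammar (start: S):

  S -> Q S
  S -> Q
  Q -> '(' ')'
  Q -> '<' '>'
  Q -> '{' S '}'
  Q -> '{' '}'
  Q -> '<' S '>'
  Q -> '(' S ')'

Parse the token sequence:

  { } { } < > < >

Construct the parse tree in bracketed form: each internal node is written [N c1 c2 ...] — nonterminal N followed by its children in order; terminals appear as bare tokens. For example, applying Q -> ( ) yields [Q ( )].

S
Q S
{ } S
{ } Q S
{ } { } S
{ } { } Q S
{ } { } < > S
{ } { } < > Q
{ } { } < > < >

[S [Q { }] [S [Q { }] [S [Q < >] [S [Q < >]]]]]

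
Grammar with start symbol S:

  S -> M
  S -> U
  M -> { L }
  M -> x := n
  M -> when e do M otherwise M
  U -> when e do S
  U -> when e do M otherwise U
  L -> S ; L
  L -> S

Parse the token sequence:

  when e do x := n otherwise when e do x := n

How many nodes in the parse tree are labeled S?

2

[S [U when e do [M x := n] otherwise [U when e do [S [M x := n]]]]]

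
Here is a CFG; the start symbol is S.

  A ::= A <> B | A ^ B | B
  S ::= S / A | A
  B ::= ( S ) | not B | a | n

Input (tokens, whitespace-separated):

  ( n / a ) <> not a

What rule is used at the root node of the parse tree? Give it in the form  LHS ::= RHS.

S ::= A

[S [A [A [B ( [S [S [A [B n]]] / [A [B a]]] )]] <> [B not [B a]]]]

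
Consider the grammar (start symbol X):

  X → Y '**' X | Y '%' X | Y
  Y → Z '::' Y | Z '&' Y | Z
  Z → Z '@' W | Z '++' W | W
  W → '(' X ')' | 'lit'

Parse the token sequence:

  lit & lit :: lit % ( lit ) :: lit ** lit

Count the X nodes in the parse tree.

4

[X [Y [Z [W lit]] & [Y [Z [W lit]] :: [Y [Z [W lit]]]]] % [X [Y [Z [W ( [X [Y [Z [W lit]]]] )]] :: [Y [Z [W lit]]]] ** [X [Y [Z [W lit]]]]]]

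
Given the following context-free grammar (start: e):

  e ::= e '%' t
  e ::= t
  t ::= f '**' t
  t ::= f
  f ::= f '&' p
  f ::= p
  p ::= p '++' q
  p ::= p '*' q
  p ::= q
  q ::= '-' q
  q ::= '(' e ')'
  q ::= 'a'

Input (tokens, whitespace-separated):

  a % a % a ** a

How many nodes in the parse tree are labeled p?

[e [e [e [t [f [p [q a]]]]] % [t [f [p [q a]]]]] % [t [f [p [q a]]] ** [t [f [p [q a]]]]]]

4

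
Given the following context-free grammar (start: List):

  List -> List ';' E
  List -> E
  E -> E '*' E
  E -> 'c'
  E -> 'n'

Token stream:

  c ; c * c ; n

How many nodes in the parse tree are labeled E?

5

[List [List [List [E c]] ; [E [E c] * [E c]]] ; [E n]]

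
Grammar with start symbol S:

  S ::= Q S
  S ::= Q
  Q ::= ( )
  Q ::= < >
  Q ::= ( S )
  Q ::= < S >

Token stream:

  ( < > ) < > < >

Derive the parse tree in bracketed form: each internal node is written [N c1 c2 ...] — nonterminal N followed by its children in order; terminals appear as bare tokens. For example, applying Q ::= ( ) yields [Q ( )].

S
Q S
( S ) S
( Q ) S
( < > ) S
( < > ) Q S
( < > ) < > S
( < > ) < > Q
( < > ) < > < >

[S [Q ( [S [Q < >]] )] [S [Q < >] [S [Q < >]]]]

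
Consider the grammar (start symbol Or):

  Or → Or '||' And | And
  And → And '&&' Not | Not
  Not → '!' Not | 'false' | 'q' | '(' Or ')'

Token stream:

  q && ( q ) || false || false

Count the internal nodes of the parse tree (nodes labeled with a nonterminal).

14

[Or [Or [Or [And [And [Not q]] && [Not ( [Or [And [Not q]]] )]]] || [And [Not false]]] || [And [Not false]]]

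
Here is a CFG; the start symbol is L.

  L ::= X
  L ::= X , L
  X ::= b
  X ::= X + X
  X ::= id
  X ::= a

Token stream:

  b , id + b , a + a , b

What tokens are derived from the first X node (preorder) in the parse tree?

[L [X b] , [L [X [X id] + [X b]] , [L [X [X a] + [X a]] , [L [X b]]]]]

b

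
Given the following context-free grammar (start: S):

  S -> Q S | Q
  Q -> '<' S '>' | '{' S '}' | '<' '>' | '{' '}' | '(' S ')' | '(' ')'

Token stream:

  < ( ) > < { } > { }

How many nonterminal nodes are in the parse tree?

[S [Q < [S [Q ( )]] >] [S [Q < [S [Q { }]] >] [S [Q { }]]]]

10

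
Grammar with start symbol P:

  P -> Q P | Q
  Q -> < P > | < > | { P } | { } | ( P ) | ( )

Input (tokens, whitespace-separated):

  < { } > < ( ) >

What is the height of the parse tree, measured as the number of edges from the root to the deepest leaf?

[P [Q < [P [Q { }]] >] [P [Q < [P [Q ( )]] >]]]

5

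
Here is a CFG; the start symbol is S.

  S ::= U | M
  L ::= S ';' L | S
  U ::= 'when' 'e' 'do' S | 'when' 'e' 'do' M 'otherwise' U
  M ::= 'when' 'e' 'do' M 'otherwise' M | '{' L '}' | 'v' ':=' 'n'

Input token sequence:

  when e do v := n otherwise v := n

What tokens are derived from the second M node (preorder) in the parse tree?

[S [M when e do [M v := n] otherwise [M v := n]]]

v := n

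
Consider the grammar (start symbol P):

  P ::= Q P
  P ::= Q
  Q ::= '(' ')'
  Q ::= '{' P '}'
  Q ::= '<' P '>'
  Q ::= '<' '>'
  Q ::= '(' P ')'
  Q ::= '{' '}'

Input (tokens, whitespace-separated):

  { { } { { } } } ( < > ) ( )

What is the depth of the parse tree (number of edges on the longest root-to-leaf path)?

7

[P [Q { [P [Q { }] [P [Q { [P [Q { }]] }]]] }] [P [Q ( [P [Q < >]] )] [P [Q ( )]]]]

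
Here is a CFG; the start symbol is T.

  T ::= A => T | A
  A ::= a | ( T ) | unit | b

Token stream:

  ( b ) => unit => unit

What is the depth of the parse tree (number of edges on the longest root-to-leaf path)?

[T [A ( [T [A b]] )] => [T [A unit] => [T [A unit]]]]

4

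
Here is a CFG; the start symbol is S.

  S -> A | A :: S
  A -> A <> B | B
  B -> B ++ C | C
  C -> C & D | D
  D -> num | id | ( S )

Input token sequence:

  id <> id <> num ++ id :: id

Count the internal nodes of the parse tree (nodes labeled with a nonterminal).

[S [A [A [A [B [C [D id]]]] <> [B [C [D id]]]] <> [B [B [C [D num]]] ++ [C [D id]]]] :: [S [A [B [C [D id]]]]]]

21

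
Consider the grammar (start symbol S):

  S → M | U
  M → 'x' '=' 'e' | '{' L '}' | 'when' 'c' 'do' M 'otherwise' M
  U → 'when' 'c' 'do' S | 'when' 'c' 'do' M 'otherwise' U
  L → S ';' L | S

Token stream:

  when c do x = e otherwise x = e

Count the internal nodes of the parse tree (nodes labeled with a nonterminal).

[S [M when c do [M x = e] otherwise [M x = e]]]

4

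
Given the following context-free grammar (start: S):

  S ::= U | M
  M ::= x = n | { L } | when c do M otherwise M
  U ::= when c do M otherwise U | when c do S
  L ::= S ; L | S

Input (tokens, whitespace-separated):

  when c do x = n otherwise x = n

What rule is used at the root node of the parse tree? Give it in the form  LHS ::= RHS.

[S [M when c do [M x = n] otherwise [M x = n]]]

S ::= M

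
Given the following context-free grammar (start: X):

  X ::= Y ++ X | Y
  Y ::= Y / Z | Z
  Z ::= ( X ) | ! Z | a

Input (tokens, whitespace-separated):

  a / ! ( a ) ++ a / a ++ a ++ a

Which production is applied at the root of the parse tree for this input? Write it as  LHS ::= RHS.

[X [Y [Y [Z a]] / [Z ! [Z ( [X [Y [Z a]]] )]]] ++ [X [Y [Y [Z a]] / [Z a]] ++ [X [Y [Z a]] ++ [X [Y [Z a]]]]]]

X ::= Y ++ X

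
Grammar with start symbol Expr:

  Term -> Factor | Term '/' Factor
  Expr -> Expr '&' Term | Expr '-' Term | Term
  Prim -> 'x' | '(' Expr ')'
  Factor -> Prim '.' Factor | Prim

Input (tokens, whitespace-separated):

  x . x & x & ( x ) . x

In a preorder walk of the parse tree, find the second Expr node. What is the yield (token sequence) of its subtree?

[Expr [Expr [Expr [Term [Factor [Prim x] . [Factor [Prim x]]]]] & [Term [Factor [Prim x]]]] & [Term [Factor [Prim ( [Expr [Term [Factor [Prim x]]]] )] . [Factor [Prim x]]]]]

x . x & x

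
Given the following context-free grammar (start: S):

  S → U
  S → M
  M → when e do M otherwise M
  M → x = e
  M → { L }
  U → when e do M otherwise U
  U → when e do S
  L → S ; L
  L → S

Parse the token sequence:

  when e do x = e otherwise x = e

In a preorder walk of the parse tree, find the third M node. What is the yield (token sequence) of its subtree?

[S [M when e do [M x = e] otherwise [M x = e]]]

x = e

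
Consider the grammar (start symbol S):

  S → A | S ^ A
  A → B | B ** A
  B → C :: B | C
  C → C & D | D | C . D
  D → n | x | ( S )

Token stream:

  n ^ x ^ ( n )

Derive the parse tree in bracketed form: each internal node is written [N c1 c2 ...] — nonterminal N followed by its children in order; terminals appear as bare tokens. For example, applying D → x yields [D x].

S
S ^ A
S ^ A ^ A
A ^ A ^ A
B ^ A ^ A
C ^ A ^ A
D ^ A ^ A
n ^ A ^ A
n ^ B ^ A
n ^ C ^ A
n ^ D ^ A
n ^ x ^ A
n ^ x ^ B
n ^ x ^ C
n ^ x ^ D
n ^ x ^ ( S )
n ^ x ^ ( A )
n ^ x ^ ( B )
n ^ x ^ ( C )
n ^ x ^ ( D )
n ^ x ^ ( n )

[S [S [S [A [B [C [D n]]]]] ^ [A [B [C [D x]]]]] ^ [A [B [C [D ( [S [A [B [C [D n]]]]] )]]]]]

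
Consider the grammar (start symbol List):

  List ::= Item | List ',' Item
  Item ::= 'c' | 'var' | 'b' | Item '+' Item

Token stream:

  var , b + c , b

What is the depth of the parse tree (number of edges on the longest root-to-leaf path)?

4

[List [List [List [Item var]] , [Item [Item b] + [Item c]]] , [Item b]]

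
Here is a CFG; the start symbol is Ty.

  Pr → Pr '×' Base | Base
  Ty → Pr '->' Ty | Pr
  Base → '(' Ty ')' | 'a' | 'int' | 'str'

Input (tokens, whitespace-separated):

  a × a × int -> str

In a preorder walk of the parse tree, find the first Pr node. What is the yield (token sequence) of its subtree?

a × a × int

[Ty [Pr [Pr [Pr [Base a]] × [Base a]] × [Base int]] -> [Ty [Pr [Base str]]]]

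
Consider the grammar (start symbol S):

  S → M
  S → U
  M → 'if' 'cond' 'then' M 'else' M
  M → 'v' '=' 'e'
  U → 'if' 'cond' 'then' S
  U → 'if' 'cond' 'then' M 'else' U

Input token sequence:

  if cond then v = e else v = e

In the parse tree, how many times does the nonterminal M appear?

3

[S [M if cond then [M v = e] else [M v = e]]]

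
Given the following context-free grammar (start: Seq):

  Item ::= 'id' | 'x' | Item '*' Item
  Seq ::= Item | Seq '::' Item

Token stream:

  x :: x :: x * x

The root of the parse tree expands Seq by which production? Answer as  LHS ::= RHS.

[Seq [Seq [Seq [Item x]] :: [Item x]] :: [Item [Item x] * [Item x]]]

Seq ::= Seq '::' Item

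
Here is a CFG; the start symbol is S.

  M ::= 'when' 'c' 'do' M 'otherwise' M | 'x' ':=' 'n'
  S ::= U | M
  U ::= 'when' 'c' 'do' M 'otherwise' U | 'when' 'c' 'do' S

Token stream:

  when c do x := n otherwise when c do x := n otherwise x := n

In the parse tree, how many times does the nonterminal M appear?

[S [M when c do [M x := n] otherwise [M when c do [M x := n] otherwise [M x := n]]]]

5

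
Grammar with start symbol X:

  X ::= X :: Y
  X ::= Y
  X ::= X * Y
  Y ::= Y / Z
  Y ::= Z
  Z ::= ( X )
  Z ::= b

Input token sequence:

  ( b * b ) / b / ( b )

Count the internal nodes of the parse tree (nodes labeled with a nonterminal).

16

[X [Y [Y [Y [Z ( [X [X [Y [Z b]]] * [Y [Z b]]] )]] / [Z b]] / [Z ( [X [Y [Z b]]] )]]]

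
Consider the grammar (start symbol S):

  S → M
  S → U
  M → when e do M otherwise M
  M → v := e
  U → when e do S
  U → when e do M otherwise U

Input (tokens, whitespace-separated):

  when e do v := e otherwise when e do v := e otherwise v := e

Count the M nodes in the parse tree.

[S [M when e do [M v := e] otherwise [M when e do [M v := e] otherwise [M v := e]]]]

5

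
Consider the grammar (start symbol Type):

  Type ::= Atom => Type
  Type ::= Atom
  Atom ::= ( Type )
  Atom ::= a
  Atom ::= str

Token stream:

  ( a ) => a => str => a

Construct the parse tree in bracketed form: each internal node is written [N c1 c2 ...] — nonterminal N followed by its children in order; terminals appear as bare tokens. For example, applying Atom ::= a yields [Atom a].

[Type [Atom ( [Type [Atom a]] )] => [Type [Atom a] => [Type [Atom str] => [Type [Atom a]]]]]

Type
Atom => Type
( Type ) => Type
( Atom ) => Type
( a ) => Type
( a ) => Atom => Type
( a ) => a => Type
( a ) => a => Atom => Type
( a ) => a => str => Type
( a ) => a => str => Atom
( a ) => a => str => a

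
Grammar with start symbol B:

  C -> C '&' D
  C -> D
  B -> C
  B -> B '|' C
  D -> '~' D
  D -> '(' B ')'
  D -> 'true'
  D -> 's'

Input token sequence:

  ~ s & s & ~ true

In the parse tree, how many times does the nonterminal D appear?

[B [C [C [C [D ~ [D s]]] & [D s]] & [D ~ [D true]]]]

5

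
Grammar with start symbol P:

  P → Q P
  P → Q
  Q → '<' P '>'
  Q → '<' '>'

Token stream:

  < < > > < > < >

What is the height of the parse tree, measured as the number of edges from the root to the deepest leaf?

[P [Q < [P [Q < >]] >] [P [Q < >] [P [Q < >]]]]

4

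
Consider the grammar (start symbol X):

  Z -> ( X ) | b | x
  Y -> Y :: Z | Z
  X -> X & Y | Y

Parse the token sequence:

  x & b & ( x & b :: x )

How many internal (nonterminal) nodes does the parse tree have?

17

[X [X [X [Y [Z x]]] & [Y [Z b]]] & [Y [Z ( [X [X [Y [Z x]]] & [Y [Y [Z b]] :: [Z x]]] )]]]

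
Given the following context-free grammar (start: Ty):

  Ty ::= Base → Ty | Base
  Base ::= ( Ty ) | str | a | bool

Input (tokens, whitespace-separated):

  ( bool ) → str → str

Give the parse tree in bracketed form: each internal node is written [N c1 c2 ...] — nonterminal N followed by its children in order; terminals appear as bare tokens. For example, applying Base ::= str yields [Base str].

Ty
Base → Ty
( Ty ) → Ty
( Base ) → Ty
( bool ) → Ty
( bool ) → Base → Ty
( bool ) → str → Ty
( bool ) → str → Base
( bool ) → str → str

[Ty [Base ( [Ty [Base bool]] )] → [Ty [Base str] → [Ty [Base str]]]]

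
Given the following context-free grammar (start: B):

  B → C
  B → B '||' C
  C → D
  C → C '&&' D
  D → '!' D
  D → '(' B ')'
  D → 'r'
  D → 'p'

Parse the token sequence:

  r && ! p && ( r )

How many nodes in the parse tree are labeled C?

[B [C [C [C [D r]] && [D ! [D p]]] && [D ( [B [C [D r]]] )]]]

4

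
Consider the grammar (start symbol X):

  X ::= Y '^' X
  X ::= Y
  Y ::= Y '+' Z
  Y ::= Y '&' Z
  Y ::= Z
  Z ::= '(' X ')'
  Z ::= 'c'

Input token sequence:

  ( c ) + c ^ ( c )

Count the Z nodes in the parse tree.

[X [Y [Y [Z ( [X [Y [Z c]]] )]] + [Z c]] ^ [X [Y [Z ( [X [Y [Z c]]] )]]]]

5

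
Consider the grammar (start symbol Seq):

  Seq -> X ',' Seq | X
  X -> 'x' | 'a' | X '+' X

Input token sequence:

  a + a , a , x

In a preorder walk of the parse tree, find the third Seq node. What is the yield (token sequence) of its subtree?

x

[Seq [X [X a] + [X a]] , [Seq [X a] , [Seq [X x]]]]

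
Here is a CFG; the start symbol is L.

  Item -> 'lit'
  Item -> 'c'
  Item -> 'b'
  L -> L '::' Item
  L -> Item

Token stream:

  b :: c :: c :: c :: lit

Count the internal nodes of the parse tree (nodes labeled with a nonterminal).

[L [L [L [L [L [Item b]] :: [Item c]] :: [Item c]] :: [Item c]] :: [Item lit]]

10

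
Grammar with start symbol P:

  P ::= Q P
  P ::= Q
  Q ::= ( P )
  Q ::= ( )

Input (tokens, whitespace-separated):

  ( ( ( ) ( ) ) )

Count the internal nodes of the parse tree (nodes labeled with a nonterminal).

[P [Q ( [P [Q ( [P [Q ( )] [P [Q ( )]]] )]] )]]

8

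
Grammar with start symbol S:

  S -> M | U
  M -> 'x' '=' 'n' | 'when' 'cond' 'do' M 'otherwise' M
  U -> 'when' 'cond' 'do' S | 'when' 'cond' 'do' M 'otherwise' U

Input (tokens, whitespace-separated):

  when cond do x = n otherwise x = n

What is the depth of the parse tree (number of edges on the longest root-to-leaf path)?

[S [M when cond do [M x = n] otherwise [M x = n]]]

3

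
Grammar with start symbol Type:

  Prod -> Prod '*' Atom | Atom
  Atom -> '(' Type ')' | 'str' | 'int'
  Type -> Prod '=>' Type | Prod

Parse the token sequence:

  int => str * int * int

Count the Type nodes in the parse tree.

[Type [Prod [Atom int]] => [Type [Prod [Prod [Prod [Atom str]] * [Atom int]] * [Atom int]]]]

2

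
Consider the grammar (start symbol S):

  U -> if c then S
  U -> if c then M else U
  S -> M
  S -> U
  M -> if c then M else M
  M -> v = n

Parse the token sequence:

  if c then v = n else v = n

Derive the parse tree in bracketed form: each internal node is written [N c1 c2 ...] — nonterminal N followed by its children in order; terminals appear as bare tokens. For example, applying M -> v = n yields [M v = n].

[S [M if c then [M v = n] else [M v = n]]]

S
M
if c then M else M
if c then v = n else M
if c then v = n else v = n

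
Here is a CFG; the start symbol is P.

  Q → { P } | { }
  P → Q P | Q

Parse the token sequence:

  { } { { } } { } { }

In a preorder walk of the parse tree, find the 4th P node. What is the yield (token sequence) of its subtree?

{ } { }

[P [Q { }] [P [Q { [P [Q { }]] }] [P [Q { }] [P [Q { }]]]]]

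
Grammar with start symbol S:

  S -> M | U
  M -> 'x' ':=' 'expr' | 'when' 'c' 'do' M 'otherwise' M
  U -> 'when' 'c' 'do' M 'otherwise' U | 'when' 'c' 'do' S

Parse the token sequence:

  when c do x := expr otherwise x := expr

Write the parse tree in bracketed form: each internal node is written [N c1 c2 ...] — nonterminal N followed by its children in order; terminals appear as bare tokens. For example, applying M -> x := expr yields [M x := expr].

[S [M when c do [M x := expr] otherwise [M x := expr]]]

S
M
when c do M otherwise M
when c do x := expr otherwise M
when c do x := expr otherwise x := expr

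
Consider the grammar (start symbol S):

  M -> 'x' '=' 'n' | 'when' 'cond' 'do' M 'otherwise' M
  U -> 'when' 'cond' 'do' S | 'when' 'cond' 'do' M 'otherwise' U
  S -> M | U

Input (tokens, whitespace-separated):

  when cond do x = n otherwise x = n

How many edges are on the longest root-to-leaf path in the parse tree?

[S [M when cond do [M x = n] otherwise [M x = n]]]

3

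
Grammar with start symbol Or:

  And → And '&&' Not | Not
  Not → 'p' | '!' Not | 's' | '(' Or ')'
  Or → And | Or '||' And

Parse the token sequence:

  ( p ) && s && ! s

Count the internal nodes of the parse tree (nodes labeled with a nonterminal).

11

[Or [And [And [And [Not ( [Or [And [Not p]]] )]] && [Not s]] && [Not ! [Not s]]]]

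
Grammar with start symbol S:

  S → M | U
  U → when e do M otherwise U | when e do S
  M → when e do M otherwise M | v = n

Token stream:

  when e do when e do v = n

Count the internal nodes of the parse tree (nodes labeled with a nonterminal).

6

[S [U when e do [S [U when e do [S [M v = n]]]]]]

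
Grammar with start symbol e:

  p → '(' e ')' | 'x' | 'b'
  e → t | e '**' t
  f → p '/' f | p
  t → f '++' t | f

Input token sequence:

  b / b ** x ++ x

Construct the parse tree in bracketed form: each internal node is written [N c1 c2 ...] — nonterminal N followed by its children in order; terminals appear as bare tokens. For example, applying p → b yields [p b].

e
e ** t
t ** t
f ** t
p / f ** t
b / f ** t
b / p ** t
b / b ** t
b / b ** f ++ t
b / b ** p ++ t
b / b ** x ++ t
b / b ** x ++ f
b / b ** x ++ p
b / b ** x ++ x

[e [e [t [f [p b] / [f [p b]]]]] ** [t [f [p x]] ++ [t [f [p x]]]]]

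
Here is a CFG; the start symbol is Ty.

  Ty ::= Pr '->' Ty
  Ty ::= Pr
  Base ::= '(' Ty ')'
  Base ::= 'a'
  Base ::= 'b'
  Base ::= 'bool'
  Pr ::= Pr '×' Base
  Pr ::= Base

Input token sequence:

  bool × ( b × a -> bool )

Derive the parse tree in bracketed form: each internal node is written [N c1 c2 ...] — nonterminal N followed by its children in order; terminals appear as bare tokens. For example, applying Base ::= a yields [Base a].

[Ty [Pr [Pr [Base bool]] × [Base ( [Ty [Pr [Pr [Base b]] × [Base a]] -> [Ty [Pr [Base bool]]]] )]]]

Ty
Pr
Pr × Base
Base × Base
bool × Base
bool × ( Ty )
bool × ( Pr -> Ty )
bool × ( Pr × Base -> Ty )
bool × ( Base × Base -> Ty )
bool × ( b × Base -> Ty )
bool × ( b × a -> Ty )
bool × ( b × a -> Pr )
bool × ( b × a -> Base )
bool × ( b × a -> bool )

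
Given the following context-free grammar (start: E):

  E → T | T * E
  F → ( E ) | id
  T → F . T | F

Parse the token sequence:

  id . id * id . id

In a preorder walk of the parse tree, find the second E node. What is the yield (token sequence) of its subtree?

[E [T [F id] . [T [F id]]] * [E [T [F id] . [T [F id]]]]]

id . id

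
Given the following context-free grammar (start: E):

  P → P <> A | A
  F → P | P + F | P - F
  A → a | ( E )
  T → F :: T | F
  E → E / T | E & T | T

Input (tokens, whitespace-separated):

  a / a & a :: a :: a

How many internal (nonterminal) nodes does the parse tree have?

[E [E [E [T [F [P [A a]]]]] / [T [F [P [A a]]]]] & [T [F [P [A a]]] :: [T [F [P [A a]]] :: [T [F [P [A a]]]]]]]

23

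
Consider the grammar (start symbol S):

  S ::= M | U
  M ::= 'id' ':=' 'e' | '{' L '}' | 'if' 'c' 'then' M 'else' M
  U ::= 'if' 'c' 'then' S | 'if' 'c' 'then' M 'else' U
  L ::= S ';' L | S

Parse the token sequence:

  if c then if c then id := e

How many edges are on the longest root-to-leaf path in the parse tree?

6

[S [U if c then [S [U if c then [S [M id := e]]]]]]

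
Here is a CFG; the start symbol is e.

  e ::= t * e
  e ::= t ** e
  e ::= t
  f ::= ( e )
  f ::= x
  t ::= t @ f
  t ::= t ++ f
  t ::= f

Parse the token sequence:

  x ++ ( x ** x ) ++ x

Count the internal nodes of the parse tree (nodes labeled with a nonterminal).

13

[e [t [t [t [f x]] ++ [f ( [e [t [f x]] ** [e [t [f x]]]] )]] ++ [f x]]]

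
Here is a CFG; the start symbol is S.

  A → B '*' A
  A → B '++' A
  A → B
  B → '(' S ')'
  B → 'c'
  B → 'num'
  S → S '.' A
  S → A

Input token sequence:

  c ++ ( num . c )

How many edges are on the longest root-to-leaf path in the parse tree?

8

[S [A [B c] ++ [A [B ( [S [S [A [B num]]] . [A [B c]]] )]]]]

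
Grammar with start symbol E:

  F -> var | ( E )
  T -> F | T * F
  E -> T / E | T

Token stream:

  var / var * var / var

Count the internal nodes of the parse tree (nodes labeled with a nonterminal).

[E [T [F var]] / [E [T [T [F var]] * [F var]] / [E [T [F var]]]]]

11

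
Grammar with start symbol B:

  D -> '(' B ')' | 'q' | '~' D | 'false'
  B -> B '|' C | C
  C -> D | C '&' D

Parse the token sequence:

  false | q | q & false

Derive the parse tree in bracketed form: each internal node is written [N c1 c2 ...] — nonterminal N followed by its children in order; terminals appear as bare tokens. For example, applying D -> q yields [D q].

[B [B [B [C [D false]]] | [C [D q]]] | [C [C [D q]] & [D false]]]

B
B | C
B | C | C
C | C | C
D | C | C
false | C | C
false | D | C
false | q | C
false | q | C & D
false | q | D & D
false | q | q & D
false | q | q & false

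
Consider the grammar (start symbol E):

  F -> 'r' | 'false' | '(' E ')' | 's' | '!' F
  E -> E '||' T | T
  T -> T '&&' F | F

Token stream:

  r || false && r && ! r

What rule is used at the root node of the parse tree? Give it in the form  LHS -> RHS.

[E [E [T [F r]]] || [T [T [T [F false]] && [F r]] && [F ! [F r]]]]

E -> E '||' T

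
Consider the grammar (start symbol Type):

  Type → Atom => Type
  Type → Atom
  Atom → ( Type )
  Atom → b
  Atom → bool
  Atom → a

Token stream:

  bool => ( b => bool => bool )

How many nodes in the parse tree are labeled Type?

[Type [Atom bool] => [Type [Atom ( [Type [Atom b] => [Type [Atom bool] => [Type [Atom bool]]]] )]]]

5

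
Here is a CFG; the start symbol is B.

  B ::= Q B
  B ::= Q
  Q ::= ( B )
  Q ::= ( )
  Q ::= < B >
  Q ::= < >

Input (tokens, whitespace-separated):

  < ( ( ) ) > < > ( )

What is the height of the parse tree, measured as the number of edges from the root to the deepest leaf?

6

[B [Q < [B [Q ( [B [Q ( )]] )]] >] [B [Q < >] [B [Q ( )]]]]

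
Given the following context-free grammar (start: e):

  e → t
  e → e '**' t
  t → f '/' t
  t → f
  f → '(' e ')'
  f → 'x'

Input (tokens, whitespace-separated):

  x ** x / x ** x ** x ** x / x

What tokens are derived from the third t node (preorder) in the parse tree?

x

[e [e [e [e [e [t [f x]]] ** [t [f x] / [t [f x]]]] ** [t [f x]]] ** [t [f x]]] ** [t [f x] / [t [f x]]]]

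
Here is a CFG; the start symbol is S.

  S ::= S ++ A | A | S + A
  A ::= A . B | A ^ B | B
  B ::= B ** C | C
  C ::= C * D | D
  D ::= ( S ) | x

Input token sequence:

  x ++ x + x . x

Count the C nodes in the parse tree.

[S [S [S [A [B [C [D x]]]]] ++ [A [B [C [D x]]]]] + [A [A [B [C [D x]]]] . [B [C [D x]]]]]

4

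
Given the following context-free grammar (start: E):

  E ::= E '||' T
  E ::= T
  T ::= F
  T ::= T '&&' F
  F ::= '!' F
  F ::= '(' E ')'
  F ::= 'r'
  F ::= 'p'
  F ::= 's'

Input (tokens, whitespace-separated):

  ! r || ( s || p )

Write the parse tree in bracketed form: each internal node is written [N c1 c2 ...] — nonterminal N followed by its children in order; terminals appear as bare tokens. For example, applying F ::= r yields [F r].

[E [E [T [F ! [F r]]]] || [T [F ( [E [E [T [F s]]] || [T [F p]]] )]]]

E
E || T
T || T
F || T
! F || T
! r || T
! r || F
! r || ( E )
! r || ( E || T )
! r || ( T || T )
! r || ( F || T )
! r || ( s || T )
! r || ( s || F )
! r || ( s || p )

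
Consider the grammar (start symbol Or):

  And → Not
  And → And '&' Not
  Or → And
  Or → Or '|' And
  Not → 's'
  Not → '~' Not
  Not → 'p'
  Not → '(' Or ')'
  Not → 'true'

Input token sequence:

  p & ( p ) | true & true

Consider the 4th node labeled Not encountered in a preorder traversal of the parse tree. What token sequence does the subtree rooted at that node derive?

true

[Or [Or [And [And [Not p]] & [Not ( [Or [And [Not p]]] )]]] | [And [And [Not true]] & [Not true]]]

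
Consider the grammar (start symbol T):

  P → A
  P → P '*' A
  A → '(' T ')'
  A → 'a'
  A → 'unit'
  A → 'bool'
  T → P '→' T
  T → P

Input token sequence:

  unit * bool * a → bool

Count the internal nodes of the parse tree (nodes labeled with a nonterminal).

[T [P [P [P [A unit]] * [A bool]] * [A a]] → [T [P [A bool]]]]

10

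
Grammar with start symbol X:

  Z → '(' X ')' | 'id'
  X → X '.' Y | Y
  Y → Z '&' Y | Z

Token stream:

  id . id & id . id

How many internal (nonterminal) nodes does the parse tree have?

11

[X [X [X [Y [Z id]]] . [Y [Z id] & [Y [Z id]]]] . [Y [Z id]]]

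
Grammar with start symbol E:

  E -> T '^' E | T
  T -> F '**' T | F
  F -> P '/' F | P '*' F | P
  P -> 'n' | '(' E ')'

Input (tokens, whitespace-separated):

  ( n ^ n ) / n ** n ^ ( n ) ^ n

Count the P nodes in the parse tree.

8

[E [T [F [P ( [E [T [F [P n]]] ^ [E [T [F [P n]]]]] )] / [F [P n]]] ** [T [F [P n]]]] ^ [E [T [F [P ( [E [T [F [P n]]]] )]]] ^ [E [T [F [P n]]]]]]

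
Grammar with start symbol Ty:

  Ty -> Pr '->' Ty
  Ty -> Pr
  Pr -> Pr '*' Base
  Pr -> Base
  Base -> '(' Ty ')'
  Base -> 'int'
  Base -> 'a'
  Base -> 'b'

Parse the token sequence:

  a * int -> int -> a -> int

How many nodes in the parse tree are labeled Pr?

5

[Ty [Pr [Pr [Base a]] * [Base int]] -> [Ty [Pr [Base int]] -> [Ty [Pr [Base a]] -> [Ty [Pr [Base int]]]]]]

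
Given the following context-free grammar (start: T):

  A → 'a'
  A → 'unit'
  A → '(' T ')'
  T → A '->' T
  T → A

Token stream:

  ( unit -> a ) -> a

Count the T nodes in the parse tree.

[T [A ( [T [A unit] -> [T [A a]]] )] -> [T [A a]]]

4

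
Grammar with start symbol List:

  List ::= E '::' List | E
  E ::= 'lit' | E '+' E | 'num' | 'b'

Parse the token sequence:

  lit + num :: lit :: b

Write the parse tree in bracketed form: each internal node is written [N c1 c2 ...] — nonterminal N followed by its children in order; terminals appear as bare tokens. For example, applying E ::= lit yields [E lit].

[List [E [E lit] + [E num]] :: [List [E lit] :: [List [E b]]]]

List
E :: List
E + E :: List
lit + E :: List
lit + num :: List
lit + num :: E :: List
lit + num :: lit :: List
lit + num :: lit :: E
lit + num :: lit :: b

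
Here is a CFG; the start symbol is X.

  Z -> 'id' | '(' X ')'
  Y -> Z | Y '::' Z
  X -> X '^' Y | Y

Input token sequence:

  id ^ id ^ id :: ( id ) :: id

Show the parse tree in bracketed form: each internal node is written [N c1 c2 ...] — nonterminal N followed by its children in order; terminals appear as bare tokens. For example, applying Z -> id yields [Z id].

[X [X [X [Y [Z id]]] ^ [Y [Z id]]] ^ [Y [Y [Y [Z id]] :: [Z ( [X [Y [Z id]]] )]] :: [Z id]]]

X
X ^ Y
X ^ Y ^ Y
Y ^ Y ^ Y
Z ^ Y ^ Y
id ^ Y ^ Y
id ^ Z ^ Y
id ^ id ^ Y
id ^ id ^ Y :: Z
id ^ id ^ Y :: Z :: Z
id ^ id ^ Z :: Z :: Z
id ^ id ^ id :: Z :: Z
id ^ id ^ id :: ( X ) :: Z
id ^ id ^ id :: ( Y ) :: Z
id ^ id ^ id :: ( Z ) :: Z
id ^ id ^ id :: ( id ) :: Z
id ^ id ^ id :: ( id ) :: id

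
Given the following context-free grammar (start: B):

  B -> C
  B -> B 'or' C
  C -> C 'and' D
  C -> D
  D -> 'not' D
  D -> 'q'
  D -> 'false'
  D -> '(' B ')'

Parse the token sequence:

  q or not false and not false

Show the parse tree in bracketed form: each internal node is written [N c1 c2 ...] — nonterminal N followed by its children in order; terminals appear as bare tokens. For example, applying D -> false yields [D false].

B
B or C
C or C
D or C
q or C
q or C and D
q or D and D
q or not D and D
q or not false and D
q or not false and not D
q or not false and not false

[B [B [C [D q]]] or [C [C [D not [D false]]] and [D not [D false]]]]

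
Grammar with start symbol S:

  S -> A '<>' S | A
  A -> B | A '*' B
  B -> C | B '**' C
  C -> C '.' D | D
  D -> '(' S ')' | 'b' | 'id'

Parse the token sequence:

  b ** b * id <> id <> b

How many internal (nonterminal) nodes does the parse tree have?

22

[S [A [A [B [B [C [D b]]] ** [C [D b]]]] * [B [C [D id]]]] <> [S [A [B [C [D id]]]] <> [S [A [B [C [D b]]]]]]]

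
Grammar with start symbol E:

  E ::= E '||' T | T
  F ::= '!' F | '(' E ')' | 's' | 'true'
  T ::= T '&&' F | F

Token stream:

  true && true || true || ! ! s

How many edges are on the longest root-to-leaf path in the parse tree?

6

[E [E [E [T [T [F true]] && [F true]]] || [T [F true]]] || [T [F ! [F ! [F s]]]]]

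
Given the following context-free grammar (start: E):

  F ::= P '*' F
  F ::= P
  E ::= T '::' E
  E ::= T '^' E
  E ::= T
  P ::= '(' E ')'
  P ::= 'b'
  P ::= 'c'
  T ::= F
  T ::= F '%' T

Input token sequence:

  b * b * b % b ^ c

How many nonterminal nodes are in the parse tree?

[E [T [F [P b] * [F [P b] * [F [P b]]]] % [T [F [P b]]]] ^ [E [T [F [P c]]]]]

15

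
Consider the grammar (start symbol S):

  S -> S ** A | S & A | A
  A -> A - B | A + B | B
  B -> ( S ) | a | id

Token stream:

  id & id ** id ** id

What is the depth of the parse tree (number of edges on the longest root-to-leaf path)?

6

[S [S [S [S [A [B id]]] & [A [B id]]] ** [A [B id]]] ** [A [B id]]]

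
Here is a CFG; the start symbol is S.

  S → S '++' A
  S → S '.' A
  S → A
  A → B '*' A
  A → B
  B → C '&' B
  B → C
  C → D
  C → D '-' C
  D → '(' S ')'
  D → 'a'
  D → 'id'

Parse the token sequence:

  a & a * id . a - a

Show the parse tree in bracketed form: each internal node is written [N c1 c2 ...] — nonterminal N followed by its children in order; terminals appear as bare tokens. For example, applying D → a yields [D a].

[S [S [A [B [C [D a]] & [B [C [D a]]]] * [A [B [C [D id]]]]]] . [A [B [C [D a] - [C [D a]]]]]]

S
S . A
A . A
B * A . A
C & B * A . A
D & B * A . A
a & B * A . A
a & C * A . A
a & D * A . A
a & a * A . A
a & a * B . A
a & a * C . A
a & a * D . A
a & a * id . A
a & a * id . B
a & a * id . C
a & a * id . D - C
a & a * id . a - C
a & a * id . a - D
a & a * id . a - a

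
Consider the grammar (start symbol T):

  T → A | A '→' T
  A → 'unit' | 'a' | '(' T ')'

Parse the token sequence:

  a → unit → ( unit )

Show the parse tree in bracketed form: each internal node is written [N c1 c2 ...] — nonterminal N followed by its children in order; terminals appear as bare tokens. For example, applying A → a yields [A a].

[T [A a] → [T [A unit] → [T [A ( [T [A unit]] )]]]]

T
A → T
a → T
a → A → T
a → unit → T
a → unit → A
a → unit → ( T )
a → unit → ( A )
a → unit → ( unit )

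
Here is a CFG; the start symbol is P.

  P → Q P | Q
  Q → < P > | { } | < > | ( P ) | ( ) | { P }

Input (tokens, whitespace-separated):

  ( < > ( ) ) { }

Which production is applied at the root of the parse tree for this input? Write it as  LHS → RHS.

P → Q P

[P [Q ( [P [Q < >] [P [Q ( )]]] )] [P [Q { }]]]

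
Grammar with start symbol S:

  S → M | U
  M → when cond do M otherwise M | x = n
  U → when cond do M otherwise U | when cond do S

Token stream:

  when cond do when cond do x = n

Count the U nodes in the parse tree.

[S [U when cond do [S [U when cond do [S [M x = n]]]]]]

2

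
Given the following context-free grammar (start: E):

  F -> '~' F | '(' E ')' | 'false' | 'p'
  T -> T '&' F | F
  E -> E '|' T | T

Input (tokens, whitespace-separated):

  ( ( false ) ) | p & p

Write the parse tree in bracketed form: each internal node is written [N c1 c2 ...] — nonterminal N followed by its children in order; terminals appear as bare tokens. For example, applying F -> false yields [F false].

E
E | T
T | T
F | T
( E ) | T
( T ) | T
( F ) | T
( ( E ) ) | T
( ( T ) ) | T
( ( F ) ) | T
( ( false ) ) | T
( ( false ) ) | T & F
( ( false ) ) | F & F
( ( false ) ) | p & F
( ( false ) ) | p & p

[E [E [T [F ( [E [T [F ( [E [T [F false]]] )]]] )]]] | [T [T [F p]] & [F p]]]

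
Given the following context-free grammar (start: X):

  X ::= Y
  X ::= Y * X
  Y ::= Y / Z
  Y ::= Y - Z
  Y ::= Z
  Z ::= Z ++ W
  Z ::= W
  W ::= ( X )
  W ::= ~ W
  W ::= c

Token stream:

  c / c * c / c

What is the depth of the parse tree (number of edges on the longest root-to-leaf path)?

[X [Y [Y [Z [W c]]] / [Z [W c]]] * [X [Y [Y [Z [W c]]] / [Z [W c]]]]]

6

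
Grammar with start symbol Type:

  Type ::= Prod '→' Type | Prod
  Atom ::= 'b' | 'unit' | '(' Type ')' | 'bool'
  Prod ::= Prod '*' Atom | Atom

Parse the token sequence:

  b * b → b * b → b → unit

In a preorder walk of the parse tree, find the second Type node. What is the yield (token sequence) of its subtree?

[Type [Prod [Prod [Atom b]] * [Atom b]] → [Type [Prod [Prod [Atom b]] * [Atom b]] → [Type [Prod [Atom b]] → [Type [Prod [Atom unit]]]]]]

b * b → b → unit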